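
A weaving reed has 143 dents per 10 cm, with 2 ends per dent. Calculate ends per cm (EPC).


Formula: EPC = (dents per 10 cm * ends per dent) / 10
Step 1: Total ends per 10 cm = 143 * 2 = 286
Step 2: EPC = 286 / 10 = 28.6 ends/cm

28.6 ends/cm


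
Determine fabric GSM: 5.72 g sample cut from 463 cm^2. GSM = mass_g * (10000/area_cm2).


Formula: GSM = mass_g / area_m2
Step 1: Convert area: 463 cm^2 = 463 / 10000 = 0.0463 m^2
Step 2: GSM = 5.72 g / 0.0463 m^2 = 123.5 g/m^2

123.5 g/m^2


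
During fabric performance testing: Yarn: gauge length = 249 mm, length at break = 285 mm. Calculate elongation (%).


Formula: Elongation (%) = ((L_break - L0) / L0) * 100
Step 1: Extension = 285 - 249 = 36 mm
Step 2: Elongation = (36 / 249) * 100
Step 3: Elongation = 0.144578 * 100 = 14.4578% ≈ 14.5%

14.5%


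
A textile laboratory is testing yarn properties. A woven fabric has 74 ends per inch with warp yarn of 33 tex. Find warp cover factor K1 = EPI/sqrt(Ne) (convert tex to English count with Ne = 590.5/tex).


Formula: K1 = EPI / sqrt(Ne), with Ne = 590.5 / tex_warp
Step 1: Ne = 590.5 / 33 = 17.894
Step 2: sqrt(Ne) = sqrt(17.894) = 4.2301
Step 3: K1 = 74 / 4.2301 = 17.5

17.5


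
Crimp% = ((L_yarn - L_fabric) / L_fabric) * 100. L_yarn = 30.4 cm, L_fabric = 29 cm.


Formula: Crimp% = ((L_yarn - L_fabric) / L_fabric) * 100
Step 1: Extension = 30.4 - 29 = 1.4 cm
Step 2: Crimp% = (1.4 / 29) * 100
Step 3: Crimp% = 0.048276 * 100 = 4.8276% ≈ 4.8%

4.8%


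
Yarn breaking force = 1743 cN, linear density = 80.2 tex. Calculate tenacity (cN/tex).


Formula: Tenacity = Breaking force / Linear density
Tenacity = 1743 cN / 80.2 tex
Tenacity = 21.73 cN/tex

21.73 cN/tex


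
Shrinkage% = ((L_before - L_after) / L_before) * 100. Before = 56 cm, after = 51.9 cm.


Formula: Shrinkage% = ((L_before - L_after) / L_before) * 100
Step 1: Shrinkage = 56 - 51.9 = 4.1 cm
Step 2: Shrinkage% = (4.1 / 56) * 100
Step 3: Shrinkage% = 0.073214 * 100 = 7.3214% ≈ 7.3%

7.3%


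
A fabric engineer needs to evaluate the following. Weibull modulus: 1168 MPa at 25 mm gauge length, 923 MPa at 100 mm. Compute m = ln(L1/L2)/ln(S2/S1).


Formula: m = ln(L1/L2) / ln(S2/S1)
Step 1: ln(L1/L2) = ln(25/100) = -1.38629
Step 2: S2/S1 = 923/1168 = 0.79024
Step 3: ln(S2/S1) = ln(0.79024) = -0.23542
Step 4: m = -1.38629 / -0.23542 = 5.89

5.89 (Weibull m)


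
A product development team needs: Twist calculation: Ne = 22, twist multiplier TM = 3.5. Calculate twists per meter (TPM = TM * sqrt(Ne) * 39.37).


Formula: TPM = TM * sqrt(Ne) * 39.37
Step 1: sqrt(Ne) = sqrt(22) = 4.6904
Step 2: TM * sqrt(Ne) = 3.5 * 4.6904 = 16.4164
Step 3: TPM = 16.4164 * 39.37 = 646 twists/m

646 twists/m


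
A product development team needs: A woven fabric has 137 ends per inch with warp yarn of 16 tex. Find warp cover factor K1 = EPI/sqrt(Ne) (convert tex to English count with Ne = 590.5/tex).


Formula: K1 = EPI / sqrt(Ne), with Ne = 590.5 / tex_warp
Step 1: Ne = 590.5 / 16 = 36.906
Step 2: sqrt(Ne) = sqrt(36.906) = 6.075
Step 3: K1 = 137 / 6.075 = 22.6

22.6


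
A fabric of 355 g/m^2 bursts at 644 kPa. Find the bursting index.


Formula: Bursting Index = Bursting Strength / Fabric GSM
BI = 644 kPa / 355 g/m^2
BI = 1.814 kPa/(g/m^2)

1.814 kPa/(g/m^2)


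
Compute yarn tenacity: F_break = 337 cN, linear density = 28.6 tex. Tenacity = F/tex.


Formula: Tenacity = Breaking force / Linear density
Tenacity = 337 cN / 28.6 tex
Tenacity = 11.78 cN/tex

11.78 cN/tex


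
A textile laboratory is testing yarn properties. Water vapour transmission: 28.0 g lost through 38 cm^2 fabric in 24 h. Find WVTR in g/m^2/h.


Formula: WVTR = mass_loss / (area * time)
Step 1: Convert area: 38 cm^2 = 0.0038 m^2
Step 2: WVTR = 28.0 g / (0.0038 m^2 * 24 h)
Step 3: WVTR = 28.0 / 0.0912 = 307.0 g/m^2/h

307.0 g/m^2/h


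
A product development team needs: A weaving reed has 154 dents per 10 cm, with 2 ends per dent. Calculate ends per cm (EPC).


Formula: EPC = (dents per 10 cm * ends per dent) / 10
Step 1: Total ends per 10 cm = 154 * 2 = 308
Step 2: EPC = 308 / 10 = 30.8 ends/cm

30.8 ends/cm


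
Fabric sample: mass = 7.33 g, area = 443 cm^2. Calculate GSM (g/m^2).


Formula: GSM = mass_g / area_m2
Step 1: Convert area: 443 cm^2 = 443 / 10000 = 0.0443 m^2
Step 2: GSM = 7.33 g / 0.0443 m^2 = 165.5 g/m^2

165.5 g/m^2


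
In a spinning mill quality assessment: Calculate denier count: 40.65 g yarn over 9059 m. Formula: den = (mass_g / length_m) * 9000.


Formula: den = (mass_g / length_m) * 9000
Substituting: den = (40.65 / 9059) * 9000
Intermediate: 40.65 / 9059 = 0.00448725 g/m
den = 0.00448725 * 9000 = 40.4 denier

40.4 denier


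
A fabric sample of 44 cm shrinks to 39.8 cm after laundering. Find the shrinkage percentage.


Formula: Shrinkage% = ((L_before - L_after) / L_before) * 100
Step 1: Shrinkage = 44 - 39.8 = 4.2 cm
Step 2: Shrinkage% = (4.2 / 44) * 100
Step 3: Shrinkage% = 0.095455 * 100 = 9.5455% ≈ 9.5%

9.5%


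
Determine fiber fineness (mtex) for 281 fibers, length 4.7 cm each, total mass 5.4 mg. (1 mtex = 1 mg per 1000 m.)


Formula: fineness (mtex) = mass (mg) / total length (km) = (mass_mg / total_length_m) * 1000
Step 1: Convert fiber length: 4.7 cm = 0.047 m
Step 2: Total fiber length = 281 * 0.047 = 13.207 m
Step 3: Linear density = 5.4 mg / 13.207 m = 0.4089 mg/m
Step 4: fineness = 0.4089 * 1000 = 408.9 mtex

408.9 mtex


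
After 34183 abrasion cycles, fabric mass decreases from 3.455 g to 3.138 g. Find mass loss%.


Formula: Mass loss% = ((m_before - m_after) / m_before) * 100
Step 1: Mass loss = 3.455 - 3.138 = 0.317 g
Step 2: Ratio = 0.317 / 3.455 = 0.0917511
Step 3: Mass loss% = 0.0917511 * 100 = 9.17511% ≈ 9.18%

9.18%


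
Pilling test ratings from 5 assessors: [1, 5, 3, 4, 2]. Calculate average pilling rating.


Formula: Mean = sum / count
Sum = 1 + 5 + 3 + 4 + 2 = 15
Mean = 15 / 5 = 3.0

3.0


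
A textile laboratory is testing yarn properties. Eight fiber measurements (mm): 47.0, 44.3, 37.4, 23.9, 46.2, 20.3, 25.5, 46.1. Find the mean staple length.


Formula: Mean = sum of lengths / count
Sum = 47.0 + 44.3 + 37.4 + 23.9 + 46.2 + 20.3 + 25.5 + 46.1
Sum = 290.7 mm
Mean = 290.7 / 8 = 36.34 mm

36.34 mm


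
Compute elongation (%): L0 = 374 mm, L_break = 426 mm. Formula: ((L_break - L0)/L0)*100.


Formula: Elongation (%) = ((L_break - L0) / L0) * 100
Step 1: Extension = 426 - 374 = 52 mm
Step 2: Elongation = (52 / 374) * 100
Step 3: Elongation = 0.139037 * 100 = 13.9037% ≈ 13.9%

13.9%


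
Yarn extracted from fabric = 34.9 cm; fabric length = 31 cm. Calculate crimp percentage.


Formula: Crimp% = ((L_yarn - L_fabric) / L_fabric) * 100
Step 1: Extension = 34.9 - 31 = 3.9 cm
Step 2: Crimp% = (3.9 / 31) * 100
Step 3: Crimp% = 0.125806 * 100 = 12.5806% ≈ 12.6%

12.6%


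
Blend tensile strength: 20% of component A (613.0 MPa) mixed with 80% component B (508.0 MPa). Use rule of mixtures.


Formula: Blend property = (fraction_A * property_A) + (fraction_B * property_B)
Step 1: Contribution A = 20/100 * 613.0 MPa = 122.6 MPa
Step 2: Contribution B = 80/100 * 508.0 MPa = 406.4 MPa
Step 3: Blend tensile strength = 122.6 + 406.4 = 529.0 MPa

529.0 MPa


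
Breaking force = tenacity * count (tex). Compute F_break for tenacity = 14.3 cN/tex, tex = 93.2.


Formula: Breaking force = Tenacity * Linear density
F = 14.3 cN/tex * 93.2 tex
F = 1332.76 cN

1332.76 cN


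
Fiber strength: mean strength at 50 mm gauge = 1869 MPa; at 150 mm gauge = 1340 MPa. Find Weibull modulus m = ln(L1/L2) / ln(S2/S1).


Formula: m = ln(L1/L2) / ln(S2/S1)
Step 1: ln(L1/L2) = ln(50/150) = -1.09861
Step 2: S2/S1 = 1340/1869 = 0.71696
Step 3: ln(S2/S1) = ln(0.71696) = -0.33274
Step 4: m = -1.09861 / -0.33274 = 3.30

3.30 (Weibull m)


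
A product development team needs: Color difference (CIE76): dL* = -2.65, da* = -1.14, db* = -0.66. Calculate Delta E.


Formula: Delta E = sqrt(dL*^2 + da*^2 + db*^2)
Step 1: dL*^2 = (-2.65)^2 = 7.0225
Step 2: da*^2 = (-1.14)^2 = 1.2996
Step 3: db*^2 = (-0.66)^2 = 0.4356
Step 4: Sum = 7.0225 + 1.2996 + 0.4356 = 8.7577
Step 5: Delta E = sqrt(8.7577) = 2.96

2.96 Delta E


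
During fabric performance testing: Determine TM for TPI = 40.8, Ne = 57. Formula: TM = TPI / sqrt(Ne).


Formula: TM = TPI / sqrt(Ne)
Step 1: sqrt(Ne) = sqrt(57) = 7.5498
Step 2: TM = 40.8 / 7.5498 = 5.40

5.40 TM


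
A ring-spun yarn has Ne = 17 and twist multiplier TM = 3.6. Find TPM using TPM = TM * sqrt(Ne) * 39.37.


Formula: TPM = TM * sqrt(Ne) * 39.37
Step 1: sqrt(Ne) = sqrt(17) = 4.1231
Step 2: TM * sqrt(Ne) = 3.6 * 4.1231 = 14.8432
Step 3: TPM = 14.8432 * 39.37 = 584 twists/m

584 twists/m


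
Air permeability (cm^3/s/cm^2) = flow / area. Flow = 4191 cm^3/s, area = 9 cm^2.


Formula: Air Permeability = Airflow / Test Area
AP = 4191 cm^3/s / 9 cm^2
AP = 465.7 cm^3/s/cm^2

465.7 cm^3/s/cm^2


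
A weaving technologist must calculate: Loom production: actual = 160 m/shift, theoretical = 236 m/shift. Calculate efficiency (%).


Formula: Efficiency% = (Actual output / Theoretical output) * 100
Efficiency% = (160 / 236) * 100
Efficiency% = 0.677966 * 100 = 67.7966% ≈ 67.8%

67.8%


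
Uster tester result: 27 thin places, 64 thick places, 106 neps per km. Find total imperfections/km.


Formula: Total = thin places + thick places + neps
Total = 27 + 64 + 106
Total = 197 imperfections/km

197 imperfections/km


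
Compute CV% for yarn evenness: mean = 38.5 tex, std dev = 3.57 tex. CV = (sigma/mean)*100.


Formula: CV% = (standard deviation / mean) * 100
Step 1: Ratio = 3.57 / 38.5 = 0.092727
Step 2: CV% = 0.092727 * 100 = 9.2727% ≈ 9.3%

9.3%


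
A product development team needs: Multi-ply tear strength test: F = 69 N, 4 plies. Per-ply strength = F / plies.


Formula: Per-ply strength = Total force / Number of plies
Per-ply = 69 N / 4
Per-ply = 17.25 N

17.25 N


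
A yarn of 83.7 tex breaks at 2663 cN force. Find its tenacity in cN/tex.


Formula: Tenacity = Breaking force / Linear density
Tenacity = 2663 cN / 83.7 tex
Tenacity = 31.82 cN/tex

31.82 cN/tex


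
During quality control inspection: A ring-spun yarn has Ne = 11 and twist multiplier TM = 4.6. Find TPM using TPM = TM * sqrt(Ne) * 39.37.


Formula: TPM = TM * sqrt(Ne) * 39.37
Step 1: sqrt(Ne) = sqrt(11) = 3.3166
Step 2: TM * sqrt(Ne) = 4.6 * 3.3166 = 15.2564
Step 3: TPM = 15.2564 * 39.37 = 601 twists/m

601 twists/m


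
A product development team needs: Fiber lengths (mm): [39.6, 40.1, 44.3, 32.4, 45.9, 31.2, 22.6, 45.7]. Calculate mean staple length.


Formula: Mean = sum of lengths / count
Sum = 39.6 + 40.1 + 44.3 + 32.4 + 45.9 + 31.2 + 22.6 + 45.7
Sum = 301.8 mm
Mean = 301.8 / 8 = 37.73 mm

37.73 mm


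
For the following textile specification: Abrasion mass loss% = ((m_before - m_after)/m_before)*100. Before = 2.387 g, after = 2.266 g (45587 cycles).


Formula: Mass loss% = ((m_before - m_after) / m_before) * 100
Step 1: Mass loss = 2.387 - 2.266 = 0.121 g
Step 2: Ratio = 0.121 / 2.387 = 0.0506912
Step 3: Mass loss% = 0.0506912 * 100 = 5.06912% ≈ 5.07%

5.07%


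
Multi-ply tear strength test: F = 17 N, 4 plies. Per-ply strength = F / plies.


Formula: Per-ply strength = Total force / Number of plies
Per-ply = 17 N / 4
Per-ply = 4.25 N

4.25 N


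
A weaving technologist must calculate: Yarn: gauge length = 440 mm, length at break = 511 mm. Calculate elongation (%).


Formula: Elongation (%) = ((L_break - L0) / L0) * 100
Step 1: Extension = 511 - 440 = 71 mm
Step 2: Elongation = (71 / 440) * 100
Step 3: Elongation = 0.161364 * 100 = 16.1364% ≈ 16.1%

16.1%


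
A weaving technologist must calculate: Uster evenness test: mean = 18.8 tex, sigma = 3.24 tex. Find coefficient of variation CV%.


Formula: CV% = (standard deviation / mean) * 100
Step 1: Ratio = 3.24 / 18.8 = 0.17234
Step 2: CV% = 0.17234 * 100 = 17.234% ≈ 17.2%

17.2%


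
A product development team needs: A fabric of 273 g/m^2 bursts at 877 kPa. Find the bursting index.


Formula: Bursting Index = Bursting Strength / Fabric GSM
BI = 877 kPa / 273 g/m^2
BI = 3.212 kPa/(g/m^2)

3.212 kPa/(g/m^2)


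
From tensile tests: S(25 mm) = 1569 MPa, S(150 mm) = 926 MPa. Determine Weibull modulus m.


Formula: m = ln(L1/L2) / ln(S2/S1)
Step 1: ln(L1/L2) = ln(25/150) = -1.79176
Step 2: S2/S1 = 926/1569 = 0.59018
Step 3: ln(S2/S1) = ln(0.59018) = -0.52733
Step 4: m = -1.79176 / -0.52733 = 3.40

3.40 (Weibull m)


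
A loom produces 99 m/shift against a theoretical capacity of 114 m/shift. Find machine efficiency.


Formula: Efficiency% = (Actual output / Theoretical output) * 100
Efficiency% = (99 / 114) * 100
Efficiency% = 0.868421 * 100 = 86.8421% ≈ 86.8%

86.8%


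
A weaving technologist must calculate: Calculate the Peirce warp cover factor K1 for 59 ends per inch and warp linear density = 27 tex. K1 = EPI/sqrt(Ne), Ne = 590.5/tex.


Formula: K1 = EPI / sqrt(Ne), with Ne = 590.5 / tex_warp
Step 1: Ne = 590.5 / 27 = 21.87
Step 2: sqrt(Ne) = sqrt(21.87) = 4.6765
Step 3: K1 = 59 / 4.6765 = 12.6

12.6


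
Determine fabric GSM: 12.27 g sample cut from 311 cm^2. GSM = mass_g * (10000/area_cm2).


Formula: GSM = mass_g / area_m2
Step 1: Convert area: 311 cm^2 = 311 / 10000 = 0.0311 m^2
Step 2: GSM = 12.27 g / 0.0311 m^2 = 394.5 g/m^2

394.5 g/m^2


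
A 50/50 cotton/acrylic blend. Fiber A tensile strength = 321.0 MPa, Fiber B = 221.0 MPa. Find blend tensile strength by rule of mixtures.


Formula: Blend property = (fraction_A * property_A) + (fraction_B * property_B)
Step 1: Contribution A = 50/100 * 321.0 MPa = 160.5 MPa
Step 2: Contribution B = 50/100 * 221.0 MPa = 110.5 MPa
Step 3: Blend tensile strength = 160.5 + 110.5 = 271.0 MPa

271.0 MPa


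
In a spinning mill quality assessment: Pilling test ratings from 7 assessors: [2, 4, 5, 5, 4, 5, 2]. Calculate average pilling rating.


Formula: Mean = sum / count
Sum = 2 + 4 + 5 + 5 + 4 + 5 + 2 = 27
Mean = 27 / 7 = 3.9

3.9


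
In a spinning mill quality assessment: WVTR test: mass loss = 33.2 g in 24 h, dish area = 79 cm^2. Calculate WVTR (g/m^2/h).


Formula: WVTR = mass_loss / (area * time)
Step 1: Convert area: 79 cm^2 = 0.0079 m^2
Step 2: WVTR = 33.2 g / (0.0079 m^2 * 24 h)
Step 3: WVTR = 33.2 / 0.1896 = 175.1 g/m^2/h

175.1 g/m^2/h


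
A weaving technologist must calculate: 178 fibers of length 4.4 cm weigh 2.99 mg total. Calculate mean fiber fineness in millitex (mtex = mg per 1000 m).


Formula: fineness (mtex) = mass (mg) / total length (km) = (mass_mg / total_length_m) * 1000
Step 1: Convert fiber length: 4.4 cm = 0.044 m
Step 2: Total fiber length = 178 * 0.044 = 7.832 m
Step 3: Linear density = 2.99 mg / 7.832 m = 0.3818 mg/m
Step 4: fineness = 0.3818 * 1000 = 381.8 mtex

381.8 mtex


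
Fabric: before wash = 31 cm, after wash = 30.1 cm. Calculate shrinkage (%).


Formula: Shrinkage% = ((L_before - L_after) / L_before) * 100
Step 1: Shrinkage = 31 - 30.1 = 0.9 cm
Step 2: Shrinkage% = (0.9 / 31) * 100
Step 3: Shrinkage% = 0.029032 * 100 = 2.9032% ≈ 2.9%

2.9%


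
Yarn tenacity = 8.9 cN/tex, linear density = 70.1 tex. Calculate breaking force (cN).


Formula: Breaking force = Tenacity * Linear density
F = 8.9 cN/tex * 70.1 tex
F = 623.89 cN

623.89 cN


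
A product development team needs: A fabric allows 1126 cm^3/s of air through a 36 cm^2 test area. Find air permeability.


Formula: Air Permeability = Airflow / Test Area
AP = 1126 cm^3/s / 36 cm^2
AP = 31.3 cm^3/s/cm^2

31.3 cm^3/s/cm^2


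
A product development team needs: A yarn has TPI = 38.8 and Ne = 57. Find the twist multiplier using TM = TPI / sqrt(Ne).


Formula: TM = TPI / sqrt(Ne)
Step 1: sqrt(Ne) = sqrt(57) = 7.5498
Step 2: TM = 38.8 / 7.5498 = 5.14

5.14 TM


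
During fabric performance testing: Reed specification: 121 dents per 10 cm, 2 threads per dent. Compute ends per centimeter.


Formula: EPC = (dents per 10 cm * ends per dent) / 10
Step 1: Total ends per 10 cm = 121 * 2 = 242
Step 2: EPC = 242 / 10 = 24.2 ends/cm

24.2 ends/cm


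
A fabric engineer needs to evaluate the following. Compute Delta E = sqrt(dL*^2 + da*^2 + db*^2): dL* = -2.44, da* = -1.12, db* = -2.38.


Formula: Delta E = sqrt(dL*^2 + da*^2 + db*^2)
Step 1: dL*^2 = (-2.44)^2 = 5.9536
Step 2: da*^2 = (-1.12)^2 = 1.2544
Step 3: db*^2 = (-2.38)^2 = 5.6644
Step 4: Sum = 5.9536 + 1.2544 + 5.6644 = 12.8724
Step 5: Delta E = sqrt(12.8724) = 3.59

3.59 Delta E


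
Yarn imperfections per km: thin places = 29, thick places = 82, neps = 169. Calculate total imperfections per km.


Formula: Total = thin places + thick places + neps
Total = 29 + 82 + 169
Total = 280 imperfections/km

280 imperfections/km


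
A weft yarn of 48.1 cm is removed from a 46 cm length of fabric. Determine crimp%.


Formula: Crimp% = ((L_yarn - L_fabric) / L_fabric) * 100
Step 1: Extension = 48.1 - 46 = 2.1 cm
Step 2: Crimp% = (2.1 / 46) * 100
Step 3: Crimp% = 0.045652 * 100 = 4.5652% ≈ 4.6%

4.6%


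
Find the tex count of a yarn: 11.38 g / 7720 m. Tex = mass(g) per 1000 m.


Formula: Tex = (mass_g / length_m) * 1000
Substituting: Tex = (11.38 / 7720) * 1000
Intermediate: 11.38 / 7720 = 0.00147409 g/m
Tex = 0.00147409 * 1000 = 1.47 tex

1.47 tex


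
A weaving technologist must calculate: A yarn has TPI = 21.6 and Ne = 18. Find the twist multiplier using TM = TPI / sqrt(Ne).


Formula: TM = TPI / sqrt(Ne)
Step 1: sqrt(Ne) = sqrt(18) = 4.2426
Step 2: TM = 21.6 / 4.2426 = 5.09

5.09 TM


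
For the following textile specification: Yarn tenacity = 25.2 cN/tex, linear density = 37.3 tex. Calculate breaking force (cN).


Formula: Breaking force = Tenacity * Linear density
F = 25.2 cN/tex * 37.3 tex
F = 939.96 cN

939.96 cN


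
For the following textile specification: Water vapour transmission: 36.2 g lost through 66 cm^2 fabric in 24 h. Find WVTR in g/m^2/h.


Formula: WVTR = mass_loss / (area * time)
Step 1: Convert area: 66 cm^2 = 0.0066 m^2
Step 2: WVTR = 36.2 g / (0.0066 m^2 * 24 h)
Step 3: WVTR = 36.2 / 0.1584 = 228.5 g/m^2/h

228.5 g/m^2/h


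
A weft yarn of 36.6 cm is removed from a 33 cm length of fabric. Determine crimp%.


Formula: Crimp% = ((L_yarn - L_fabric) / L_fabric) * 100
Step 1: Extension = 36.6 - 33 = 3.6 cm
Step 2: Crimp% = (3.6 / 33) * 100
Step 3: Crimp% = 0.109091 * 100 = 10.9091% ≈ 10.9%

10.9%


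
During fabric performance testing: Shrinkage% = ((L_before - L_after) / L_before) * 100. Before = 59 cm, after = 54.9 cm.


Formula: Shrinkage% = ((L_before - L_after) / L_before) * 100
Step 1: Shrinkage = 59 - 54.9 = 4.1 cm
Step 2: Shrinkage% = (4.1 / 59) * 100
Step 3: Shrinkage% = 0.069492 * 100 = 6.9492% ≈ 6.9%

6.9%


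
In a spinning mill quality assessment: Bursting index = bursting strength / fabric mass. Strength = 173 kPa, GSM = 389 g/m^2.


Formula: Bursting Index = Bursting Strength / Fabric GSM
BI = 173 kPa / 389 g/m^2
BI = 0.445 kPa/(g/m^2)

0.445 kPa/(g/m^2)


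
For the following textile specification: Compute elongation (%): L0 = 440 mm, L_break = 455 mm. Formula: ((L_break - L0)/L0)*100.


Formula: Elongation (%) = ((L_break - L0) / L0) * 100
Step 1: Extension = 455 - 440 = 15 mm
Step 2: Elongation = (15 / 440) * 100
Step 3: Elongation = 0.034091 * 100 = 3.4091% ≈ 3.4%

3.4%


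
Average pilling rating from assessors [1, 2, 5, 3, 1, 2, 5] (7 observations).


Formula: Mean = sum / count
Sum = 1 + 2 + 5 + 3 + 1 + 2 + 5 = 19
Mean = 19 / 7 = 2.7

2.7


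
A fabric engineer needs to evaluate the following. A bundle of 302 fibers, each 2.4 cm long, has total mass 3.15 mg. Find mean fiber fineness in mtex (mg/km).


Formula: fineness (mtex) = mass (mg) / total length (km) = (mass_mg / total_length_m) * 1000
Step 1: Convert fiber length: 2.4 cm = 0.024 m
Step 2: Total fiber length = 302 * 0.024 = 7.248 m
Step 3: Linear density = 3.15 mg / 7.248 m = 0.4346 mg/m
Step 4: fineness = 0.4346 * 1000 = 434.6 mtex

434.6 mtex


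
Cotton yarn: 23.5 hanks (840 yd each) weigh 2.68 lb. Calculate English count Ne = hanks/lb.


Formula: Ne = hanks / mass_lb
Substituting: Ne = 23.5 / 2.68
Ne = 8.8

8.8 Ne


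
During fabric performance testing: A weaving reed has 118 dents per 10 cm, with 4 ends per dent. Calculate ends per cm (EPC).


Formula: EPC = (dents per 10 cm * ends per dent) / 10
Step 1: Total ends per 10 cm = 118 * 4 = 472
Step 2: EPC = 472 / 10 = 47.2 ends/cm

47.2 ends/cm


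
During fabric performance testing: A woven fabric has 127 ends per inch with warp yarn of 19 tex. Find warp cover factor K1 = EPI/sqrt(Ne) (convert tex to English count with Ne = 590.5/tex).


Formula: K1 = EPI / sqrt(Ne), with Ne = 590.5 / tex_warp
Step 1: Ne = 590.5 / 19 = 31.079
Step 2: sqrt(Ne) = sqrt(31.079) = 5.5749
Step 3: K1 = 127 / 5.5749 = 22.8

22.8


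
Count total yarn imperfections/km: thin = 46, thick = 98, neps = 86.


Formula: Total = thin places + thick places + neps
Total = 46 + 98 + 86
Total = 230 imperfections/km

230 imperfections/km


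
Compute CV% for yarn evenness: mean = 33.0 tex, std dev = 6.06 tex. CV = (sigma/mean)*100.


Formula: CV% = (standard deviation / mean) * 100
Step 1: Ratio = 6.06 / 33.0 = 0.183636
Step 2: CV% = 0.183636 * 100 = 18.3636% ≈ 18.4%

18.4%


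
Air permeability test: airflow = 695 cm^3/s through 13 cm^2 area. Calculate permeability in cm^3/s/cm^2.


Formula: Air Permeability = Airflow / Test Area
AP = 695 cm^3/s / 13 cm^2
AP = 53.5 cm^3/s/cm^2

53.5 cm^3/s/cm^2


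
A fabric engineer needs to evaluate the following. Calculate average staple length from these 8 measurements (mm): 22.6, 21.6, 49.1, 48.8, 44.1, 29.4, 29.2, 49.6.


Formula: Mean = sum of lengths / count
Sum = 22.6 + 21.6 + 49.1 + 48.8 + 44.1 + 29.4 + 29.2 + 49.6
Sum = 294.4 mm
Mean = 294.4 / 8 = 36.80 mm

36.80 mm


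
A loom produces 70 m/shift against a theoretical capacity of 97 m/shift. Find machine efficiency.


Formula: Efficiency% = (Actual output / Theoretical output) * 100
Efficiency% = (70 / 97) * 100
Efficiency% = 0.721649 * 100 = 72.1649% ≈ 72.2%

72.2%


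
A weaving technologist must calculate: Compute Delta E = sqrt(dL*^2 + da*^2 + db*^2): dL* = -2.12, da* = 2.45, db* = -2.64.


Formula: Delta E = sqrt(dL*^2 + da*^2 + db*^2)
Step 1: dL*^2 = (-2.12)^2 = 4.4944
Step 2: da*^2 = 2.45^2 = 6.0025
Step 3: db*^2 = (-2.64)^2 = 6.9696
Step 4: Sum = 4.4944 + 6.0025 + 6.9696 = 17.4665
Step 5: Delta E = sqrt(17.4665) = 4.18

4.18 Delta E


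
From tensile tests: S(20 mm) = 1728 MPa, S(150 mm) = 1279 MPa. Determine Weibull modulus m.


Formula: m = ln(L1/L2) / ln(S2/S1)
Step 1: ln(L1/L2) = ln(20/150) = -2.01490
Step 2: S2/S1 = 1279/1728 = 0.74016
Step 3: ln(S2/S1) = ln(0.74016) = -0.30089
Step 4: m = -2.01490 / -0.30089 = 6.70

6.70 (Weibull m)


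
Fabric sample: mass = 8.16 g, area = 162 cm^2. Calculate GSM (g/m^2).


Formula: GSM = mass_g / area_m2
Step 1: Convert area: 162 cm^2 = 162 / 10000 = 0.0162 m^2
Step 2: GSM = 8.16 g / 0.0162 m^2 = 503.7 g/m^2

503.7 g/m^2


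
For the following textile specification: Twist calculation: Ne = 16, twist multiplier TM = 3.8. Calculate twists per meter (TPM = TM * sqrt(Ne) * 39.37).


Formula: TPM = TM * sqrt(Ne) * 39.37
Step 1: sqrt(Ne) = sqrt(16) = 4
Step 2: TM * sqrt(Ne) = 3.8 * 4 = 15.2
Step 3: TPM = 15.2 * 39.37 = 598 twists/m

598 twists/m


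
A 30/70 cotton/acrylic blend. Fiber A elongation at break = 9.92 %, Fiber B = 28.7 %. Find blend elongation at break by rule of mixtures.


Formula: Blend property = (fraction_A * property_A) + (fraction_B * property_B)
Step 1: Contribution A = 30/100 * 9.92 % = 2.976 %
Step 2: Contribution B = 70/100 * 28.7 % = 20.09 %
Step 3: Blend elongation at break = 2.976 + 20.09 = 23.066 %

23.066 %


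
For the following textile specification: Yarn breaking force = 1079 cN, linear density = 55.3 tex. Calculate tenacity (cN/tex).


Formula: Tenacity = Breaking force / Linear density
Tenacity = 1079 cN / 55.3 tex
Tenacity = 19.51 cN/tex

19.51 cN/tex


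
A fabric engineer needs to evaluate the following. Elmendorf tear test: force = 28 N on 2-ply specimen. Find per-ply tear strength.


Formula: Per-ply strength = Total force / Number of plies
Per-ply = 28 N / 2
Per-ply = 14 N

14 N


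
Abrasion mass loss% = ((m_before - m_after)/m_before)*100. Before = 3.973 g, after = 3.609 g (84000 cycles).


Formula: Mass loss% = ((m_before - m_after) / m_before) * 100
Step 1: Mass loss = 3.973 - 3.609 = 0.364 g
Step 2: Ratio = 0.364 / 3.973 = 0.0916184
Step 3: Mass loss% = 0.0916184 * 100 = 9.16184% ≈ 9.16%

9.16%


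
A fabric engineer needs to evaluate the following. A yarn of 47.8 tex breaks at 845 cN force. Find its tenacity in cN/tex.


Formula: Tenacity = Breaking force / Linear density
Tenacity = 845 cN / 47.8 tex
Tenacity = 17.68 cN/tex

17.68 cN/tex


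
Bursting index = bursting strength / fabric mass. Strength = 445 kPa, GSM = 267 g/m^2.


Formula: Bursting Index = Bursting Strength / Fabric GSM
BI = 445 kPa / 267 g/m^2
BI = 1.667 kPa/(g/m^2)

1.667 kPa/(g/m^2)


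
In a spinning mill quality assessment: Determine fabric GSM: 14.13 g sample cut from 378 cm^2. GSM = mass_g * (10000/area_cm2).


Formula: GSM = mass_g / area_m2
Step 1: Convert area: 378 cm^2 = 378 / 10000 = 0.0378 m^2
Step 2: GSM = 14.13 g / 0.0378 m^2 = 373.8 g/m^2

373.8 g/m^2


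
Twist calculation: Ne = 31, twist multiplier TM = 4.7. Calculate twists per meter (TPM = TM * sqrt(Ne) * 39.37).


Formula: TPM = TM * sqrt(Ne) * 39.37
Step 1: sqrt(Ne) = sqrt(31) = 5.5678
Step 2: TM * sqrt(Ne) = 4.7 * 5.5678 = 26.1687
Step 3: TPM = 26.1687 * 39.37 = 1030 twists/m

1030 twists/m


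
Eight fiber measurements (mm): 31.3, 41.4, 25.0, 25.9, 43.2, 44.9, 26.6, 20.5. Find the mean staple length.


Formula: Mean = sum of lengths / count
Sum = 31.3 + 41.4 + 25.0 + 25.9 + 43.2 + 44.9 + 26.6 + 20.5
Sum = 258.8 mm
Mean = 258.8 / 8 = 32.35 mm

32.35 mm


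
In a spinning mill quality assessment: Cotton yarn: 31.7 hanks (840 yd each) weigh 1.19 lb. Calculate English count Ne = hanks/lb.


Formula: Ne = hanks / mass_lb
Substituting: Ne = 31.7 / 1.19
Ne = 26.6

26.6 Ne


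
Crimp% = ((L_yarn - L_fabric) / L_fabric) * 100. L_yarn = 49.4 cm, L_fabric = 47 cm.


Formula: Crimp% = ((L_yarn - L_fabric) / L_fabric) * 100
Step 1: Extension = 49.4 - 47 = 2.4 cm
Step 2: Crimp% = (2.4 / 47) * 100
Step 3: Crimp% = 0.051064 * 100 = 5.1064% ≈ 5.1%

5.1%


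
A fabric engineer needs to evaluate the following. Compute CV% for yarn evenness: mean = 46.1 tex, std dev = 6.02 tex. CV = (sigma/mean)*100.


Formula: CV% = (standard deviation / mean) * 100
Step 1: Ratio = 6.02 / 46.1 = 0.130586
Step 2: CV% = 0.130586 * 100 = 13.0586% ≈ 13.1%

13.1%


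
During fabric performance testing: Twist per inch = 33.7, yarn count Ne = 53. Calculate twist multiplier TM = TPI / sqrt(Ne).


Formula: TM = TPI / sqrt(Ne)
Step 1: sqrt(Ne) = sqrt(53) = 7.2801
Step 2: TM = 33.7 / 7.2801 = 4.63

4.63 TM


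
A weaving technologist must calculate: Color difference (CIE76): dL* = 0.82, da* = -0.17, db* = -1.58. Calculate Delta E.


Formula: Delta E = sqrt(dL*^2 + da*^2 + db*^2)
Step 1: dL*^2 = 0.82^2 = 0.6724
Step 2: da*^2 = (-0.17)^2 = 0.0289
Step 3: db*^2 = (-1.58)^2 = 2.4964
Step 4: Sum = 0.6724 + 0.0289 + 2.4964 = 3.1977
Step 5: Delta E = sqrt(3.1977) = 1.79

1.79 Delta E


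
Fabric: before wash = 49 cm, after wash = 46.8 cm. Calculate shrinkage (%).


Formula: Shrinkage% = ((L_before - L_after) / L_before) * 100
Step 1: Shrinkage = 49 - 46.8 = 2.2 cm
Step 2: Shrinkage% = (2.2 / 49) * 100
Step 3: Shrinkage% = 0.044898 * 100 = 4.4898% ≈ 4.5%

4.5%


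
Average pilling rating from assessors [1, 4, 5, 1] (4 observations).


Formula: Mean = sum / count
Sum = 1 + 4 + 5 + 1 = 11
Mean = 11 / 4 = 2.8

2.8


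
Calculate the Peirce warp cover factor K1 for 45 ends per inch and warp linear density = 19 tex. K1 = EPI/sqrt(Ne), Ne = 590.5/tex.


Formula: K1 = EPI / sqrt(Ne), with Ne = 590.5 / tex_warp
Step 1: Ne = 590.5 / 19 = 31.079
Step 2: sqrt(Ne) = sqrt(31.079) = 5.5749
Step 3: K1 = 45 / 5.5749 = 8.1

8.1


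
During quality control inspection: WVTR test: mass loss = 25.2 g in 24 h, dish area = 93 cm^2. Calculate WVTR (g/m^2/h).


Formula: WVTR = mass_loss / (area * time)
Step 1: Convert area: 93 cm^2 = 0.0093 m^2
Step 2: WVTR = 25.2 g / (0.0093 m^2 * 24 h)
Step 3: WVTR = 25.2 / 0.2232 = 112.9 g/m^2/h

112.9 g/m^2/h


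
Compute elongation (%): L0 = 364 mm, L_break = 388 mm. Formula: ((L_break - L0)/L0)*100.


Formula: Elongation (%) = ((L_break - L0) / L0) * 100
Step 1: Extension = 388 - 364 = 24 mm
Step 2: Elongation = (24 / 364) * 100
Step 3: Elongation = 0.065934 * 100 = 6.5934% ≈ 6.6%

6.6%


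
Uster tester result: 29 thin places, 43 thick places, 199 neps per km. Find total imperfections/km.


Formula: Total = thin places + thick places + neps
Total = 29 + 43 + 199
Total = 271 imperfections/km

271 imperfections/km


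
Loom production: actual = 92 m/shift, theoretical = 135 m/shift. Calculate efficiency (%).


Formula: Efficiency% = (Actual output / Theoretical output) * 100
Efficiency% = (92 / 135) * 100
Efficiency% = 0.681481 * 100 = 68.1481% ≈ 68.1%

68.1%


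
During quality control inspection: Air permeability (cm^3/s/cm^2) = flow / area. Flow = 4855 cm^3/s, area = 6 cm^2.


Formula: Air Permeability = Airflow / Test Area
AP = 4855 cm^3/s / 6 cm^2
AP = 809.2 cm^3/s/cm^2

809.2 cm^3/s/cm^2


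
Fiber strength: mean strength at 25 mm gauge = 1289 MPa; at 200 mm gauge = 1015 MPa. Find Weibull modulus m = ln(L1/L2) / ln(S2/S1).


Formula: m = ln(L1/L2) / ln(S2/S1)
Step 1: ln(L1/L2) = ln(25/200) = -2.07944
Step 2: S2/S1 = 1015/1289 = 0.78743
Step 3: ln(S2/S1) = ln(0.78743) = -0.23898
Step 4: m = -2.07944 / -0.23898 = 8.70

8.70 (Weibull m)


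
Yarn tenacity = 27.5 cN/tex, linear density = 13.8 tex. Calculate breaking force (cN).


Formula: Breaking force = Tenacity * Linear density
F = 27.5 cN/tex * 13.8 tex
F = 379.50 cN

379.50 cN


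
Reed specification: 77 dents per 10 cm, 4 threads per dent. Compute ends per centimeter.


Formula: EPC = (dents per 10 cm * ends per dent) / 10
Step 1: Total ends per 10 cm = 77 * 4 = 308
Step 2: EPC = 308 / 10 = 30.8 ends/cm

30.8 ends/cm


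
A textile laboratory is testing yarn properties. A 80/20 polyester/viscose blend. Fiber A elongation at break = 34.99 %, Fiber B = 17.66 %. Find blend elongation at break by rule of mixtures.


Formula: Blend property = (fraction_A * property_A) + (fraction_B * property_B)
Step 1: Contribution A = 80/100 * 34.99 % = 27.992 %
Step 2: Contribution B = 20/100 * 17.66 % = 3.532 %
Step 3: Blend elongation at break = 27.992 + 3.532 = 31.524 %

31.524 %


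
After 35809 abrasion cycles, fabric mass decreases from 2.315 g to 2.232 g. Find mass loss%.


Formula: Mass loss% = ((m_before - m_after) / m_before) * 100
Step 1: Mass loss = 2.315 - 2.232 = 0.083 g
Step 2: Ratio = 0.083 / 2.315 = 0.0358531
Step 3: Mass loss% = 0.0358531 * 100 = 3.58531% ≈ 3.59%

3.59%


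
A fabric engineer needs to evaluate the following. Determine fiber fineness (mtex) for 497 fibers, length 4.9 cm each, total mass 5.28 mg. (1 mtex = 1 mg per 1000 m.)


Formula: fineness (mtex) = mass (mg) / total length (km) = (mass_mg / total_length_m) * 1000
Step 1: Convert fiber length: 4.9 cm = 0.049 m
Step 2: Total fiber length = 497 * 0.049 = 24.353 m
Step 3: Linear density = 5.28 mg / 24.353 m = 0.2168 mg/m
Step 4: fineness = 0.2168 * 1000 = 216.8 mtex

216.8 mtex


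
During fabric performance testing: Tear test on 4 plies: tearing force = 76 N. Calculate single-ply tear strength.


Formula: Per-ply strength = Total force / Number of plies
Per-ply = 76 N / 4
Per-ply = 19 N

19 N


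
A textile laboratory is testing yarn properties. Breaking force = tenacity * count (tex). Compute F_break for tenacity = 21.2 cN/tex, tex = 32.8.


Formula: Breaking force = Tenacity * Linear density
F = 21.2 cN/tex * 32.8 tex
F = 695.36 cN

695.36 cN


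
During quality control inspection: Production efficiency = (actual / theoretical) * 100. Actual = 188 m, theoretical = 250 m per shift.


Formula: Efficiency% = (Actual output / Theoretical output) * 100
Efficiency% = (188 / 250) * 100
Efficiency% = 0.752 * 100 = 75.2%

75.2%


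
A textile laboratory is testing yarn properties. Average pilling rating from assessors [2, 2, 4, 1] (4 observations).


Formula: Mean = sum / count
Sum = 2 + 2 + 4 + 1 = 9
Mean = 9 / 4 = 2.3

2.3


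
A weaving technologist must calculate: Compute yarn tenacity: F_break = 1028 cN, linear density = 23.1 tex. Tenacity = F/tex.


Formula: Tenacity = Breaking force / Linear density
Tenacity = 1028 cN / 23.1 tex
Tenacity = 44.50 cN/tex

44.50 cN/tex


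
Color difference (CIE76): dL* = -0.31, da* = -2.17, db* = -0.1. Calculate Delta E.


Formula: Delta E = sqrt(dL*^2 + da*^2 + db*^2)
Step 1: dL*^2 = (-0.31)^2 = 0.0961
Step 2: da*^2 = (-2.17)^2 = 4.7089
Step 3: db*^2 = (-0.1)^2 = 0.01
Step 4: Sum = 0.0961 + 4.7089 + 0.01 = 4.815
Step 5: Delta E = sqrt(4.815) = 2.19

2.19 Delta E


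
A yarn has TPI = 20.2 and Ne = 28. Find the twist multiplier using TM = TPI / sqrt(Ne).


Formula: TM = TPI / sqrt(Ne)
Step 1: sqrt(Ne) = sqrt(28) = 5.2915
Step 2: TM = 20.2 / 5.2915 = 3.82

3.82 TM


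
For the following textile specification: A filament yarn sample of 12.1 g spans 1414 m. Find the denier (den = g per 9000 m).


Formula: den = (mass_g / length_m) * 9000
Substituting: den = (12.1 / 1414) * 9000
Intermediate: 12.1 / 1414 = 0.00855728 g/m
den = 0.00855728 * 9000 = 77.0 denier

77.0 denier


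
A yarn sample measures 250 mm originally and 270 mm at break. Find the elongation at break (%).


Formula: Elongation (%) = ((L_break - L0) / L0) * 100
Step 1: Extension = 270 - 250 = 20 mm
Step 2: Elongation = (20 / 250) * 100
Step 3: Elongation = 0.08 * 100 = 8.0%

8.0%


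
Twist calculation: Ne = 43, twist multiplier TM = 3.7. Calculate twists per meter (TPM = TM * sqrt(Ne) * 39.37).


Formula: TPM = TM * sqrt(Ne) * 39.37
Step 1: sqrt(Ne) = sqrt(43) = 6.5574
Step 2: TM * sqrt(Ne) = 3.7 * 6.5574 = 24.2624
Step 3: TPM = 24.2624 * 39.37 = 955 twists/m

955 twists/m


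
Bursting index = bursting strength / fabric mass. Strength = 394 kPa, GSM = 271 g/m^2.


Formula: Bursting Index = Bursting Strength / Fabric GSM
BI = 394 kPa / 271 g/m^2
BI = 1.454 kPa/(g/m^2)

1.454 kPa/(g/m^2)


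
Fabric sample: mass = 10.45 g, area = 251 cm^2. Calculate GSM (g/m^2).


Formula: GSM = mass_g / area_m2
Step 1: Convert area: 251 cm^2 = 251 / 10000 = 0.0251 m^2
Step 2: GSM = 10.45 g / 0.0251 m^2 = 416.3 g/m^2

416.3 g/m^2


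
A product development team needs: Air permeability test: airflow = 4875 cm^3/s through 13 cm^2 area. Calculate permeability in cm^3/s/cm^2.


Formula: Air Permeability = Airflow / Test Area
AP = 4875 cm^3/s / 13 cm^2
AP = 375.0 cm^3/s/cm^2

375.0 cm^3/s/cm^2


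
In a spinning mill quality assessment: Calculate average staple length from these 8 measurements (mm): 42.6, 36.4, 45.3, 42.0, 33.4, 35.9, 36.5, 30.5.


Formula: Mean = sum of lengths / count
Sum = 42.6 + 36.4 + 45.3 + 42.0 + 33.4 + 35.9 + 36.5 + 30.5
Sum = 302.6 mm
Mean = 302.6 / 8 = 37.83 mm

37.83 mm


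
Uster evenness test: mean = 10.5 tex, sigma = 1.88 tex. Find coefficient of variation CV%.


Formula: CV% = (standard deviation / mean) * 100
Step 1: Ratio = 1.88 / 10.5 = 0.179048
Step 2: CV% = 0.179048 * 100 = 17.9048% ≈ 17.9%

17.9%


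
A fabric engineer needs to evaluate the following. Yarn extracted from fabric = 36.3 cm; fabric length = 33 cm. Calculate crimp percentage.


Formula: Crimp% = ((L_yarn - L_fabric) / L_fabric) * 100
Step 1: Extension = 36.3 - 33 = 3.3 cm
Step 2: Crimp% = (3.3 / 33) * 100
Step 3: Crimp% = 0.1 * 100 = 10.0%

10.0%


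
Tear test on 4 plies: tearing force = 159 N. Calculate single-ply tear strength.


Formula: Per-ply strength = Total force / Number of plies
Per-ply = 159 N / 4
Per-ply = 39.75 N

39.75 N


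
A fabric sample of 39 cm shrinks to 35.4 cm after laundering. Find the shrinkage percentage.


Formula: Shrinkage% = ((L_before - L_after) / L_before) * 100
Step 1: Shrinkage = 39 - 35.4 = 3.6 cm
Step 2: Shrinkage% = (3.6 / 39) * 100
Step 3: Shrinkage% = 0.092308 * 100 = 9.2308% ≈ 9.2%

9.2%


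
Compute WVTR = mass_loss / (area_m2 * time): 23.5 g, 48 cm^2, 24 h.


Formula: WVTR = mass_loss / (area * time)
Step 1: Convert area: 48 cm^2 = 0.0048 m^2
Step 2: WVTR = 23.5 g / (0.0048 m^2 * 24 h)
Step 3: WVTR = 23.5 / 0.1152 = 204.0 g/m^2/h

204.0 g/m^2/h


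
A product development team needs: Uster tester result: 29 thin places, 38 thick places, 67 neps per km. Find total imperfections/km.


Formula: Total = thin places + thick places + neps
Total = 29 + 38 + 67
Total = 134 imperfections/km

134 imperfections/km


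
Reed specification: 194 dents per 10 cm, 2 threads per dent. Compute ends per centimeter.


Formula: EPC = (dents per 10 cm * ends per dent) / 10
Step 1: Total ends per 10 cm = 194 * 2 = 388
Step 2: EPC = 388 / 10 = 38.8 ends/cm

38.8 ends/cm


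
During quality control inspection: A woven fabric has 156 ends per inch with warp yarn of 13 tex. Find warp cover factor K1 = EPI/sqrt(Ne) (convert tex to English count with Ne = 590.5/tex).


Formula: K1 = EPI / sqrt(Ne), with Ne = 590.5 / tex_warp
Step 1: Ne = 590.5 / 13 = 45.423
Step 2: sqrt(Ne) = sqrt(45.423) = 6.7397
Step 3: K1 = 156 / 6.7397 = 23.1

23.1


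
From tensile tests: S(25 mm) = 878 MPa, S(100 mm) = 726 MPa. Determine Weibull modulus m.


Formula: m = ln(L1/L2) / ln(S2/S1)
Step 1: ln(L1/L2) = ln(25/100) = -1.38629
Step 2: S2/S1 = 726/878 = 0.82688
Step 3: ln(S2/S1) = ln(0.82688) = -0.19010
Step 4: m = -1.38629 / -0.19010 = 7.29

7.29 (Weibull m)


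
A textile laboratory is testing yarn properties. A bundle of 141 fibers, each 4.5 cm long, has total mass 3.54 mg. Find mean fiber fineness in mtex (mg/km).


Formula: fineness (mtex) = mass (mg) / total length (km) = (mass_mg / total_length_m) * 1000
Step 1: Convert fiber length: 4.5 cm = 0.045 m
Step 2: Total fiber length = 141 * 0.045 = 6.345 m
Step 3: Linear density = 3.54 mg / 6.345 m = 0.5579 mg/m
Step 4: fineness = 0.5579 * 1000 = 557.9 mtex

557.9 mtex


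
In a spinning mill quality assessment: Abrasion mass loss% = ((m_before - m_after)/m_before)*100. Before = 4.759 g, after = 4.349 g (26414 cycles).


Formula: Mass loss% = ((m_before - m_after) / m_before) * 100
Step 1: Mass loss = 4.759 - 4.349 = 0.41 g
Step 2: Ratio = 0.41 / 4.759 = 0.0861526
Step 3: Mass loss% = 0.0861526 * 100 = 8.61526% ≈ 8.62%

8.62%


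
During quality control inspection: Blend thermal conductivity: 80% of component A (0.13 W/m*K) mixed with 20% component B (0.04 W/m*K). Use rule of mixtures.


Formula: Blend property = (fraction_A * property_A) + (fraction_B * property_B)
Step 1: Contribution A = 80/100 * 0.13 W/m*K = 0.104 W/m*K
Step 2: Contribution B = 20/100 * 0.04 W/m*K = 0.008 W/m*K
Step 3: Blend thermal conductivity = 0.104 + 0.008 = 0.112 W/m*K

0.112 W/m*K


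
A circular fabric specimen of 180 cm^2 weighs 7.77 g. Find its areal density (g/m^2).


Formula: GSM = mass_g / area_m2
Step 1: Convert area: 180 cm^2 = 180 / 10000 = 0.018 m^2
Step 2: GSM = 7.77 g / 0.018 m^2 = 431.7 g/m^2

431.7 g/m^2


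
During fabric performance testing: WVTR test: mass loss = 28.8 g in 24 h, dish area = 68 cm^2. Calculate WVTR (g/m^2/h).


Formula: WVTR = mass_loss / (area * time)
Step 1: Convert area: 68 cm^2 = 0.0068 m^2
Step 2: WVTR = 28.8 g / (0.0068 m^2 * 24 h)
Step 3: WVTR = 28.8 / 0.1632 = 176.5 g/m^2/h

176.5 g/m^2/h


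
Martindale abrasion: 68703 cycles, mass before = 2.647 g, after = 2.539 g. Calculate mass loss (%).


Formula: Mass loss% = ((m_before - m_after) / m_before) * 100
Step 1: Mass loss = 2.647 - 2.539 = 0.108 g
Step 2: Ratio = 0.108 / 2.647 = 0.0408009
Step 3: Mass loss% = 0.0408009 * 100 = 4.08009% ≈ 4.08%

4.08%
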